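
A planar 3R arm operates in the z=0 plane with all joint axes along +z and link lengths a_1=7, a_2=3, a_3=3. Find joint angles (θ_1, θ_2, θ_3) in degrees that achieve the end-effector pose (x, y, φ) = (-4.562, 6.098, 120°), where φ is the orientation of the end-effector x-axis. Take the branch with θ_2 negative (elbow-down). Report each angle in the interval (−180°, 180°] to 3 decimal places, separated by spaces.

wrist centre = target − a_3·(cos φ, sin φ) = (-3.0620, 3.4999)
cos θ_2 = (21.6253−7²−3²)/(2·7·3) = -0.8661; θ_2 = -150.0044° (elbow-down)
β = atan2(3.4999,-3.0620) = 131.1819°; ψ = atan2(-1.4998,4.4018) = -18.8152°
θ_1 = β − ψ = 149.9971°
θ_3 = φ − θ_1 − θ_2 = 120.0073° (wrapped to (-180°,180°])

149.997 -150.004 120.007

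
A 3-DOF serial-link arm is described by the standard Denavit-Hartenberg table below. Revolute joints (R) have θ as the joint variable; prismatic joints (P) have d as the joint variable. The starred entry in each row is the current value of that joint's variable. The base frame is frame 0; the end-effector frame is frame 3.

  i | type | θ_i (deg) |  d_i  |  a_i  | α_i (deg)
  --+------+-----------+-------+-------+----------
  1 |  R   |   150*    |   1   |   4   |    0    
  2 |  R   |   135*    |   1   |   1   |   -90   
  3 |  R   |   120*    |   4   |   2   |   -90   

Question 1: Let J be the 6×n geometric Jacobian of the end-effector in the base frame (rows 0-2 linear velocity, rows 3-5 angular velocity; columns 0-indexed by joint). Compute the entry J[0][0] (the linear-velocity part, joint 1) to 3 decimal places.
-3.035

axis z_0 = ẑ; lever o_n−o_0 = (0.3996,3.0353,0.2679)
cross product → J_v[:, 0] = (-3.0353,0.3996,0.0000)
J_ω[:, 0] = z_0
entry J[0][0] = -3.0353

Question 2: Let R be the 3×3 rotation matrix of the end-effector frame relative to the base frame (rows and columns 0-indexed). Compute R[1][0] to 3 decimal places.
End-effector x-axis (col 0 of R) = (-0.1294,0.4830,-0.8660)
R[1][0] = 0.4830

0.483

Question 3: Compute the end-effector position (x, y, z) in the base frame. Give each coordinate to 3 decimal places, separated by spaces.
0.400 3.035 0.268

after link 1: o_1 = (-3.4641, 2.0000, 1.0000)
after link 2: o_2 = (-3.2053, 1.0341, 2.0000)
after link 3: o_3 = (0.3996, 3.0353, 0.2679)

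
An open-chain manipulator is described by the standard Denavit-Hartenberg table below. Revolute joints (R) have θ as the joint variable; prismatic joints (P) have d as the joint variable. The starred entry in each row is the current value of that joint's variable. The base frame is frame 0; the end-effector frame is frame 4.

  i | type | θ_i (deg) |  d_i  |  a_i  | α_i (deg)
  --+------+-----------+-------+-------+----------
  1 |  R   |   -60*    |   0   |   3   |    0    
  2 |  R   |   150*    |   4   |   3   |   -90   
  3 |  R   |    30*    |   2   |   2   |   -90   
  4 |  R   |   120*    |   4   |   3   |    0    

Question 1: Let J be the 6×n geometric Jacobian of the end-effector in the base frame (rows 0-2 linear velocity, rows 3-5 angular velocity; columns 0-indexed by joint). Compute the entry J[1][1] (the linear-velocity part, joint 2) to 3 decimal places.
0.598

axis z_1 = (0.0000,0.0000,1.0000); lever o_n−o_1 = (0.5981,1.4330,0.2859)
cross product → J_v[:, 1] = (-1.4330,0.5981,0.0000)
J_ω[:, 1] = z_1
entry J[1][1] = 0.5981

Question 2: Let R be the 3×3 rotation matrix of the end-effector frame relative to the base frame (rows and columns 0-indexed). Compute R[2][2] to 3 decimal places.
-0.866

End-effector z-axis (col 2 of R) = (-0.0000,-0.5000,-0.8660)
R[2][2] = -0.8660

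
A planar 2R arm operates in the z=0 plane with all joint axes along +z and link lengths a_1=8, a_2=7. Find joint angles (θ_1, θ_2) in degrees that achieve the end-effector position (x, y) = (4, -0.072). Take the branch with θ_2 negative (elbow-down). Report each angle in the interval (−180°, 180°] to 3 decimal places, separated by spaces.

59.997 -150.000

cos θ_2 = (16.0052−8²−7²)/(2·8·7) = -0.8660; θ_2 = -150.0000° (elbow-down)
β = atan2(-0.0720,4.0000) = -1.0312°; ψ = atan2(-3.5000,1.9378) = -61.0283°
θ_1 = β − ψ = 59.9971°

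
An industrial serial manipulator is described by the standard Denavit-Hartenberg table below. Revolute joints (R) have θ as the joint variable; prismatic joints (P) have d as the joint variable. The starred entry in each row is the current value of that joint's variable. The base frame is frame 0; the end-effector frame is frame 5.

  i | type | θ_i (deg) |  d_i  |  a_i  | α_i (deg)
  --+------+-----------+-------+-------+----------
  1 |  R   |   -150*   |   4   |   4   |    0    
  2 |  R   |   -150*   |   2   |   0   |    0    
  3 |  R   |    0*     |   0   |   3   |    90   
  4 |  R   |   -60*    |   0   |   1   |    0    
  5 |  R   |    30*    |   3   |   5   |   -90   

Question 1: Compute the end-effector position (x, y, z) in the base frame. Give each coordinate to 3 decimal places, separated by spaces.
3.049 3.281 2.634

after link 1: o_1 = (-3.4641, -2.0000, 4.0000)
after link 2: o_2 = (-3.4641, -2.0000, 6.0000)
after link 3: o_3 = (-1.9641, 0.5981, 6.0000)
after link 4: o_4 = (-1.7141, 1.0311, 5.1340)
after link 5: o_5 = (3.0490, 3.2811, 2.6340)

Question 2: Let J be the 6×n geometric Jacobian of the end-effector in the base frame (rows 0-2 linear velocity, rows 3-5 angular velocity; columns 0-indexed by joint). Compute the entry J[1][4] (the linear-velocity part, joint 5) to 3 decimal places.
axis z_4 = (0.8660,-0.5000,0.0000); lever o_n−o_4 = (4.7631,2.2500,-2.5000)
cross product → J_v[:, 4] = (1.2500,2.1651,4.3301)
J_ω[:, 4] = z_4
entry J[1][4] = 2.1651

2.165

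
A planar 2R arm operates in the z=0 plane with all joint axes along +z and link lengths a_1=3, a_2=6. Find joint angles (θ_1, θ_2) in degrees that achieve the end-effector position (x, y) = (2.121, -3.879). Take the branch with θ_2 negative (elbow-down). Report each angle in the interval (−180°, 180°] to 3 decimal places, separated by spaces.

cos θ_2 = (19.5453−3²−6²)/(2·3·6) = -0.7071; θ_2 = -134.9975° (elbow-down)
β = atan2(-3.8790,2.1210) = -61.3306°; ψ = atan2(-4.2428,-1.2425) = -106.3219°
θ_1 = β − ψ = 44.9913°

44.991 -134.997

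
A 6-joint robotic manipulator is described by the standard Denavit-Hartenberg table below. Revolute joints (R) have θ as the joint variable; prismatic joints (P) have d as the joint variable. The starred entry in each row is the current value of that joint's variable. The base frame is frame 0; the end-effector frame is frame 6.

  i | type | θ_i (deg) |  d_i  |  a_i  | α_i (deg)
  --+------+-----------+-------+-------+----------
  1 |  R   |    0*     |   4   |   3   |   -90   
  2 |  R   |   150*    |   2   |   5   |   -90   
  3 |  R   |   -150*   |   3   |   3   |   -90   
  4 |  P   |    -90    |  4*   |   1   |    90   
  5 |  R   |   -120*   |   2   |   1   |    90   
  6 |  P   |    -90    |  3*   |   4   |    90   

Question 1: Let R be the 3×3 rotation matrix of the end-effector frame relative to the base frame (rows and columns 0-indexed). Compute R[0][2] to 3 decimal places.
End-effector z-axis (col 2 of R) = (-0.6250,0.7500,0.2165)
R[0][2] = -0.6250

-0.625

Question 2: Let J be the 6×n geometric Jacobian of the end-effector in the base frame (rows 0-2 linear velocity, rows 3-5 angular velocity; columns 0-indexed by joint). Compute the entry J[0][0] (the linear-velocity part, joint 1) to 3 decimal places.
-8.513

axis z_0 = ẑ; lever o_n−o_0 = (-0.0377,8.5131,3.2877)
cross product → J_v[:, 0] = (-8.5131,-0.0377,0.0000)
J_ω[:, 0] = z_0
entry J[0][0] = -8.5131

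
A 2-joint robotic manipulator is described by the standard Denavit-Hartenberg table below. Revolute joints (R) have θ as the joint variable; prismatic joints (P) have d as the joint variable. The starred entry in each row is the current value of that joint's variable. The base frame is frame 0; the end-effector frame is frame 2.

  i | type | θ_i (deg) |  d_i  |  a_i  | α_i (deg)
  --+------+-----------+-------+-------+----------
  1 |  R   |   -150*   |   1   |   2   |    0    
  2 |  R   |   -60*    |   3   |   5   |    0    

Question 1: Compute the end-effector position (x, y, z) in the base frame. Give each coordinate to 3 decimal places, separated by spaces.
-6.062 1.500 4.000

after link 1: o_1 = (-1.7321, -1.0000, 1.0000)
after link 2: o_2 = (-6.0622, 1.5000, 4.0000)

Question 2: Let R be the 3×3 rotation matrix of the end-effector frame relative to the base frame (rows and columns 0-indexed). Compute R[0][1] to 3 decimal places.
End-effector y-axis (col 1 of R) = (-0.5000,-0.8660,0.0000)
R[0][1] = -0.5000

-0.500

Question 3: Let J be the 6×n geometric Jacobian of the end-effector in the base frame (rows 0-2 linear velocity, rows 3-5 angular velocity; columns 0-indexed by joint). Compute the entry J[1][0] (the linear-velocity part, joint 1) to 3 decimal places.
-6.062

axis z_0 = ẑ; lever o_n−o_0 = (-6.0622,1.5000,4.0000)
cross product → J_v[:, 0] = (-1.5000,-6.0622,0.0000)
J_ω[:, 0] = z_0
entry J[1][0] = -6.0622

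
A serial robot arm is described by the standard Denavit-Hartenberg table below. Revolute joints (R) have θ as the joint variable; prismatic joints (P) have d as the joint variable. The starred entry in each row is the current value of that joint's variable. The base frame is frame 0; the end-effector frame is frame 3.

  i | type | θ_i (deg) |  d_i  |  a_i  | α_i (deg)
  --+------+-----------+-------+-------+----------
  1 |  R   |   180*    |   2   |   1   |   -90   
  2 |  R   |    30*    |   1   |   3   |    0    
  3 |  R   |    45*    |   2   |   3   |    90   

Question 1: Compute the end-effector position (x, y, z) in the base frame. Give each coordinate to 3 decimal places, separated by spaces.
-4.375 -3.000 -2.398

after link 1: o_1 = (-1.0000, 0.0000, 2.0000)
after link 2: o_2 = (-3.5981, -1.0000, 0.5000)
after link 3: o_3 = (-4.3745, -3.0000, -2.3978)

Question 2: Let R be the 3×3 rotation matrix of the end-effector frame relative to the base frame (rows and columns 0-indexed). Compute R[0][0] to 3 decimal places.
-0.259

End-effector x-axis (col 0 of R) = (-0.2588,-0.0000,-0.9659)
R[0][0] = -0.2588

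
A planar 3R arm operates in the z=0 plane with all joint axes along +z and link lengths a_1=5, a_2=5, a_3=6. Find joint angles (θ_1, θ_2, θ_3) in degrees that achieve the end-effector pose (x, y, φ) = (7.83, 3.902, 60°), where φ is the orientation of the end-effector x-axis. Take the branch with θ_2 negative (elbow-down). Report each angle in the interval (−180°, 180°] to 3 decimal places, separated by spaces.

wrist centre = target − a_3·(cos φ, sin φ) = (4.8300, -1.2942)
cos θ_2 = (25.0037−5²−5²)/(2·5·5) = -0.4999; θ_2 = -119.9951° (elbow-down)
β = atan2(-1.2942,4.8300) = -14.9995°; ψ = atan2(-4.3303,2.5004) = -59.9975°
θ_1 = β − ψ = 44.9980°
θ_3 = φ − θ_1 − θ_2 = 134.9971° (wrapped to (-180°,180°])

44.998 -119.995 134.997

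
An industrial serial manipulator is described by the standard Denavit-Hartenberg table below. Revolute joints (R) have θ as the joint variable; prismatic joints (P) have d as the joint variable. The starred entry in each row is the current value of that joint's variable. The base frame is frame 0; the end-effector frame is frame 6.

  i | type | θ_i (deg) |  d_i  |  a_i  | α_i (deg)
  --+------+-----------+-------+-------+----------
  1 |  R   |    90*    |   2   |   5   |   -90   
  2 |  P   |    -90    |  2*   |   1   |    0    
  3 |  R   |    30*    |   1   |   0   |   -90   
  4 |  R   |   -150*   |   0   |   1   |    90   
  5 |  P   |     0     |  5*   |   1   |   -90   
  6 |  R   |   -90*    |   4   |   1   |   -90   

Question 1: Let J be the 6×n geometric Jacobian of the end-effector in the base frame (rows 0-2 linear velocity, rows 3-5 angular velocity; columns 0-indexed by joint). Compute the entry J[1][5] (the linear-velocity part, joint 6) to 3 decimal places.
-0.433

axis z_5 = (-0.0000,0.8660,-0.5000); lever o_n−o_5 = (0.8660,3.2141,-2.4330)
cross product → J_v[:, 5] = (-0.5000,-0.4330,-0.7500)
J_ω[:, 5] = z_5
entry J[1][5] = -0.4330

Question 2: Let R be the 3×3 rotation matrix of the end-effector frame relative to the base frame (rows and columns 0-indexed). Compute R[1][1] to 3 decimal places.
End-effector y-axis (col 1 of R) = (0.0000,-0.8660,0.5000)
R[1][1] = -0.8660

-0.866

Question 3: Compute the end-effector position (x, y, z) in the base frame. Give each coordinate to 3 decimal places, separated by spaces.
1.196 6.098 -3.098

after link 1: o_1 = (0.0000, 5.0000, 2.0000)
after link 2: o_2 = (-2.0000, 5.0000, 3.0000)
after link 3: o_3 = (-3.0000, 5.0000, 3.0000)
after link 4: o_4 = (-3.5000, 4.5670, 2.2500)
after link 5: o_5 = (0.3301, 2.8840, -0.6651)
after link 6: o_6 = (1.1962, 6.0981, -3.0981)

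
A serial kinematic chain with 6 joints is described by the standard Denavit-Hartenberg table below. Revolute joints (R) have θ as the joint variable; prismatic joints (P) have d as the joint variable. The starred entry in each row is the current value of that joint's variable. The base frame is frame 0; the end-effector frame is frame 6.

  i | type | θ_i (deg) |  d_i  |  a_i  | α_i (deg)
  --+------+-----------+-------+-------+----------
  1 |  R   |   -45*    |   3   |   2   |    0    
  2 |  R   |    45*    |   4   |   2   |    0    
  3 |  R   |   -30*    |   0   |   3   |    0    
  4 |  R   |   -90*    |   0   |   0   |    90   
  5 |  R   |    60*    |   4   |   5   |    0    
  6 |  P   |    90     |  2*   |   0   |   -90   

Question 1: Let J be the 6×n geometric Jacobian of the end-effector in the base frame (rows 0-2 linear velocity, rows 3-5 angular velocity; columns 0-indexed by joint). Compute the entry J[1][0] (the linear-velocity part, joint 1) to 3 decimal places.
-0.434

axis z_0 = ẑ; lever o_n−o_0 = (-0.4339,-2.0793,11.3301)
cross product → J_v[:, 0] = (2.0793,-0.4339,0.0000)
J_ω[:, 0] = z_0
entry J[1][0] = -0.4339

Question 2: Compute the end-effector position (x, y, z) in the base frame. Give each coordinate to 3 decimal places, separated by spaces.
after link 1: o_1 = (1.4142, -1.4142, 3.0000)
after link 2: o_2 = (3.4142, -1.4142, 7.0000)
after link 3: o_3 = (6.0123, -2.9142, 7.0000)
after link 4: o_4 = (6.0123, -2.9142, 7.0000)
after link 5: o_5 = (1.2982, -3.0793, 11.3301)
after link 6: o_6 = (-0.4339, -2.0793, 11.3301)

-0.434 -2.079 11.330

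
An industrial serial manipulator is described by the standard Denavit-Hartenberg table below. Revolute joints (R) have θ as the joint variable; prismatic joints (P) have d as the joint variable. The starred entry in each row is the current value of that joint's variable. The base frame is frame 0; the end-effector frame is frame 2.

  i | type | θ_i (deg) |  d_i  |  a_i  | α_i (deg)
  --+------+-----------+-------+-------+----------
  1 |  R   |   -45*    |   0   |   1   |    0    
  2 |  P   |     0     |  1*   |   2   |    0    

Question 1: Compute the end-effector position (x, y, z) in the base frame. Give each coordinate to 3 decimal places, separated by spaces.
2.121 -2.121 1.000

after link 1: o_1 = (0.7071, -0.7071, 0.0000)
after link 2: o_2 = (2.1213, -2.1213, 1.0000)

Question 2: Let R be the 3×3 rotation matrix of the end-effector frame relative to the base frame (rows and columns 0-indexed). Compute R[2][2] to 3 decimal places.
1.000

End-effector z-axis (col 2 of R) = (0.0000,0.0000,1.0000)
R[2][2] = 1.0000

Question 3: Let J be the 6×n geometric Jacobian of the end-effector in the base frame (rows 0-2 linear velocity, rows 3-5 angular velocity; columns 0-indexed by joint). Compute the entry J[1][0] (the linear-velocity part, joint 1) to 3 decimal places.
2.121

axis z_0 = ẑ; lever o_n−o_0 = (2.1213,-2.1213,1.0000)
cross product → J_v[:, 0] = (2.1213,2.1213,-0.0000)
J_ω[:, 0] = z_0
entry J[1][0] = 2.1213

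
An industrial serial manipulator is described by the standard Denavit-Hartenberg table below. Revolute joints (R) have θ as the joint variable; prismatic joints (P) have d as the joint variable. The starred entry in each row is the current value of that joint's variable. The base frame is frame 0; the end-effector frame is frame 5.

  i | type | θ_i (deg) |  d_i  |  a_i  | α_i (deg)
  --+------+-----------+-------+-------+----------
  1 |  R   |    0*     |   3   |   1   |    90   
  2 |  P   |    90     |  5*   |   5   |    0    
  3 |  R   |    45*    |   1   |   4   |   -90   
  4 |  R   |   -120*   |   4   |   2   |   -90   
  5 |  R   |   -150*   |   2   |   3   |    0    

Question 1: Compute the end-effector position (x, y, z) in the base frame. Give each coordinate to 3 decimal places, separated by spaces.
-7.154 -6.482 8.376

after link 1: o_1 = (1.0000, 0.0000, 3.0000)
after link 2: o_2 = (1.0000, -5.0000, 8.0000)
after link 3: o_3 = (-1.8284, -6.0000, 10.8284)
after link 4: o_4 = (-3.9497, -7.7321, 7.2929)
after link 5: o_5 = (-7.1537, -6.4821, 8.3755)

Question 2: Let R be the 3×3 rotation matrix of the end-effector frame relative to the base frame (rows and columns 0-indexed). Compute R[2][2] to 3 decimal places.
0.612

End-effector z-axis (col 2 of R) = (-0.6124,-0.5000,0.6124)
R[2][2] = 0.6124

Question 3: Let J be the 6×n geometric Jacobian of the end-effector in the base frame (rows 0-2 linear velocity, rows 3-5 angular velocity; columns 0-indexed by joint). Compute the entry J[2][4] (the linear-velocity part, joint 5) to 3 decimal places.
axis z_4 = (-0.6124,-0.5000,0.6124); lever o_n−o_4 = (-3.2040,1.2500,1.0826)
cross product → J_v[:, 4] = (-1.3068,-1.2990,-2.3674)
J_ω[:, 4] = z_4
entry J[2][4] = -2.3674

-2.367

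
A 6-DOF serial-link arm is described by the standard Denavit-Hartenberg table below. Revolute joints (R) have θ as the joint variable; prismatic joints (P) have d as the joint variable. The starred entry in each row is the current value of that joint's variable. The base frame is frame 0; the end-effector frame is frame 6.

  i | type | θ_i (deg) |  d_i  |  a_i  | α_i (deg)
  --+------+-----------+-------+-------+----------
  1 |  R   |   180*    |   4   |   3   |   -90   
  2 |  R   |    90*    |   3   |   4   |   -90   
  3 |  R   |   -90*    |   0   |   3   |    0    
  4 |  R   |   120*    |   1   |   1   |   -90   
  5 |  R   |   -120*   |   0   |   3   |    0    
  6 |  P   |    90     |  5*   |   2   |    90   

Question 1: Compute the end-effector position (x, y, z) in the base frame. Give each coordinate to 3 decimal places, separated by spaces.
after link 1: o_1 = (-3.0000, 0.0000, 4.0000)
after link 2: o_2 = (-3.0000, -3.0000, 0.0000)
after link 3: o_3 = (-3.0000, -6.0000, 0.0000)
after link 4: o_4 = (-2.0000, -5.5000, -0.8660)
after link 5: o_5 = (0.5981, -6.2500, 0.4330)
after link 6: o_6 = (1.5981, -1.0538, 1.4330)

1.598 -1.054 1.433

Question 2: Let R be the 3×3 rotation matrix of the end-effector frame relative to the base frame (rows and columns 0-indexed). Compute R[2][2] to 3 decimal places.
0.433

End-effector z-axis (col 2 of R) = (0.8660,-0.2500,0.4330)
R[2][2] = 0.4330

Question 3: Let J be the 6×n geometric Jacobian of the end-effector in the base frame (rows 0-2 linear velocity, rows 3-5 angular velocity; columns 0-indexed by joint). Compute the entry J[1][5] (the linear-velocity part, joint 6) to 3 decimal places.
prismatic axis z_5 = (0.0000,0.8660,0.5000)
J_v[:, 5] = z_5; J_ω[:, 5] = (0,0,0)
entry J[1][5] = 0.8660

0.866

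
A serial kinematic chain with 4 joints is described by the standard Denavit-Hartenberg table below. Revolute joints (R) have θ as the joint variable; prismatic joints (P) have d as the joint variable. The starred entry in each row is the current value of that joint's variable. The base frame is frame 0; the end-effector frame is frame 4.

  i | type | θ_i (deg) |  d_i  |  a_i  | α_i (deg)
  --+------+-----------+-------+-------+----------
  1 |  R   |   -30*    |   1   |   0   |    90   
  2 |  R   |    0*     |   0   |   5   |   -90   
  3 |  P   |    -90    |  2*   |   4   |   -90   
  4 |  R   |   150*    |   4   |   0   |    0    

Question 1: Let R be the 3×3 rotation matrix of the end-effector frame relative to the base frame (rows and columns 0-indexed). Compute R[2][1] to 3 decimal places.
0.866

End-effector y-axis (col 1 of R) = (0.2500,0.4330,0.8660)
R[2][1] = 0.8660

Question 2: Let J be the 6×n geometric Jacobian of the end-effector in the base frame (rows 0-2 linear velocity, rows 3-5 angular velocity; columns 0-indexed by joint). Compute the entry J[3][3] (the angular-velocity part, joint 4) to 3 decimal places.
0.866

axis z_3 = (0.8660,-0.5000,0.0000); lever o_n−o_3 = (3.4641,-2.0000,0.0000)
cross product → J_v[:, 3] = (-0.0000,-0.0000,0.0000)
J_ω[:, 3] = z_3
entry J[3][3] = 0.8660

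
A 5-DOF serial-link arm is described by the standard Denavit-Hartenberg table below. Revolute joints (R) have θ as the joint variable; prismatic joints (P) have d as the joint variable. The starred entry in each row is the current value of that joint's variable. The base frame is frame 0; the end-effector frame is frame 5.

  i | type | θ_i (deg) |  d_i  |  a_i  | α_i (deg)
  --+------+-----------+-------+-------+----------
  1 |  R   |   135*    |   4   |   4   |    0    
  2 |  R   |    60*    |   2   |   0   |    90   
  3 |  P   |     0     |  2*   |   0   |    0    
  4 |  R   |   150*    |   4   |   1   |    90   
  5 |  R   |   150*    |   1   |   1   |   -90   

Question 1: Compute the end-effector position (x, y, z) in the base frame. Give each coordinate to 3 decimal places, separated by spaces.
-4.882 9.008 6.933

after link 1: o_1 = (-2.8284, 2.8284, 4.0000)
after link 2: o_2 = (-2.8284, 2.8284, 6.0000)
after link 3: o_3 = (-3.3461, 4.7603, 6.0000)
after link 4: o_4 = (-3.5448, 8.8481, 6.5000)
after link 5: o_5 = (-4.8816, 9.0076, 6.9330)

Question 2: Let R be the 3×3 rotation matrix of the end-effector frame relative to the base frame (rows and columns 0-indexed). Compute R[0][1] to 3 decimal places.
End-effector y-axis (col 1 of R) = (0.4830,0.1294,-0.8660)
R[0][1] = 0.4830

0.483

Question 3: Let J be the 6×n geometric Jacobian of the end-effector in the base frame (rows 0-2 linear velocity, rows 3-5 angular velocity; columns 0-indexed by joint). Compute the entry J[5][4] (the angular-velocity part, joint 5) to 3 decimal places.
0.866

axis z_4 = (-0.4830,-0.1294,0.8660); lever o_n−o_4 = (-1.3368,0.1594,0.4330)
cross product → J_v[:, 4] = (-0.1941,-0.9486,-0.2500)
J_ω[:, 4] = z_4
entry J[5][4] = 0.8660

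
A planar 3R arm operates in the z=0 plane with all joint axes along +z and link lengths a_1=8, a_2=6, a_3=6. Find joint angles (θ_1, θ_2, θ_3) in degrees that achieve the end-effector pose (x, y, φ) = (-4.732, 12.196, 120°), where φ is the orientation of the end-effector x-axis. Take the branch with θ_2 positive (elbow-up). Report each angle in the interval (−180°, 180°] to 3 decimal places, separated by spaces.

wrist centre = target − a_3·(cos φ, sin φ) = (-1.7320, 6.9998)
cos θ_2 = (51.9977−8²−6²)/(2·8·6) = -0.5000; θ_2 = 120.0016° (elbow-up)
β = atan2(6.9998,-1.7320) = 103.8978°; ψ = atan2(5.1961,4.9999) = 46.1025°
θ_1 = β − ψ = 57.7953°
θ_3 = φ − θ_1 − θ_2 = -57.7969° (wrapped to (-180°,180°])

57.795 120.002 -57.797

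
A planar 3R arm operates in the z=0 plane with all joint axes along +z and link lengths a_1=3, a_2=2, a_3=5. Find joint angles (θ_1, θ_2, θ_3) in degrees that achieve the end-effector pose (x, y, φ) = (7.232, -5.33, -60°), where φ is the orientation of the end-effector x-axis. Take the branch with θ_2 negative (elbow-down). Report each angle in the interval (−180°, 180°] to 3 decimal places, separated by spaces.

0.004 -30.007 -29.997

wrist centre = target − a_3·(cos φ, sin φ) = (4.7320, -0.9999)
cos θ_2 = (23.3916−3²−2²)/(2·3·2) = 0.8660; θ_2 = -30.0070° (elbow-down)
β = atan2(-0.9999,4.7320) = -11.9311°; ψ = atan2(-1.0002,4.7319) = -11.9352°
θ_1 = β − ψ = 0.0041°
θ_3 = φ − θ_1 − θ_2 = -29.9971° (wrapped to (-180°,180°])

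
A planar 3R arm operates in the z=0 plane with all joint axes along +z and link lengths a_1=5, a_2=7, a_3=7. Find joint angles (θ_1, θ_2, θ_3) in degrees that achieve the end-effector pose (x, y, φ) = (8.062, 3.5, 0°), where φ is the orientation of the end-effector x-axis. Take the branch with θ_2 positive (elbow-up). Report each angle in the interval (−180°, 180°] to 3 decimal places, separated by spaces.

-33.762 150.001 -116.238

wrist centre = target − a_3·(cos φ, sin φ) = (1.0620, 3.5000)
cos θ_2 = (13.3778−5²−7²)/(2·5·7) = -0.8660; θ_2 = 150.0006° (elbow-up)
β = atan2(3.5000,1.0620) = 73.1207°; ψ = atan2(3.4999,-1.0622) = 106.8828°
θ_1 = β − ψ = -33.7621°
θ_3 = φ − θ_1 − θ_2 = -116.2385° (wrapped to (-180°,180°])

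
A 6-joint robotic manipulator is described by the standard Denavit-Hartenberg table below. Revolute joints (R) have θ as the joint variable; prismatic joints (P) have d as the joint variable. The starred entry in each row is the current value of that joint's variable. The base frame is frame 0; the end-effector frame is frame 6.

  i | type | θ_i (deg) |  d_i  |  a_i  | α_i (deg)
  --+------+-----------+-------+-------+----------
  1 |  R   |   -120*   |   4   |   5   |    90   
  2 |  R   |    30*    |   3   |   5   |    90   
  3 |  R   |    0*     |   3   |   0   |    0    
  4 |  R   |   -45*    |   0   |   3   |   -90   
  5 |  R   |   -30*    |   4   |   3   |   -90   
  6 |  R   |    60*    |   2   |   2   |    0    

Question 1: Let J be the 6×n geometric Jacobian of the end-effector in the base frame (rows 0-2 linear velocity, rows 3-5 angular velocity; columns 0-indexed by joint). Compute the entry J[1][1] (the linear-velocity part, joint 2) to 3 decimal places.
2.694

axis z_1 = (-0.8660,0.5000,0.0000); lever o_n−o_1 = (-5.3780,-10.6634,3.1107)
cross product → J_v[:, 1] = (1.5553,2.6939,11.9237)
J_ω[:, 1] = z_1
entry J[1][1] = 2.6939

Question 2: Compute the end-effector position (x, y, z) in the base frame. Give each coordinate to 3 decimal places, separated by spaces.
-7.878 -14.994 7.111

after link 1: o_1 = (-2.5000, -4.3301, 4.0000)
after link 2: o_2 = (-7.2631, -6.5801, 6.5000)
after link 3: o_3 = (-8.0131, -7.8792, 3.9019)
after link 4: o_4 = (-7.0946, -10.5308, 4.9626)
after link 5: o_5 = (-10.3483, -14.1838, 5.9963)
after link 6: o_6 = (-7.8780, -14.9935, 7.1107)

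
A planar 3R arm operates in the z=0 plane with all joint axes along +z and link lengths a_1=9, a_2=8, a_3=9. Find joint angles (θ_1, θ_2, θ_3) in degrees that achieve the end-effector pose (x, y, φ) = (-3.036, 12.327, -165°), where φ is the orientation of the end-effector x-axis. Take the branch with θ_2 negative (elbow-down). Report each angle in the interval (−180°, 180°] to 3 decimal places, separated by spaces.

90.000 -45.005 150.005

wrist centre = target − a_3·(cos φ, sin φ) = (5.6573, 14.6564)
cos θ_2 = (246.8146−9²−8²)/(2·9·8) = 0.7070; θ_2 = -45.0049° (elbow-down)
β = atan2(14.6564,5.6573) = 68.8935°; ψ = atan2(-5.6573,14.6564) = -21.1065°
θ_1 = β − ψ = 90.0000°
θ_3 = φ − θ_1 − θ_2 = 150.0049° (wrapped to (-180°,180°])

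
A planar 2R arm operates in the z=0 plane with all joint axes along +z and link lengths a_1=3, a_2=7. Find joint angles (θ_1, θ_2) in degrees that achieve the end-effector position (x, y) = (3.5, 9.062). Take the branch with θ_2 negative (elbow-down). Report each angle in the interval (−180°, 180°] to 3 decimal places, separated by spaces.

cos θ_2 = (94.3698−3²−7²)/(2·3·7) = 0.8659; θ_2 = -30.0088° (elbow-down)
β = atan2(9.0620,3.5000) = 68.8820°; ψ = atan2(-3.5009,9.0616) = -21.1238°
θ_1 = β − ψ = 90.0059°

90.006 -30.009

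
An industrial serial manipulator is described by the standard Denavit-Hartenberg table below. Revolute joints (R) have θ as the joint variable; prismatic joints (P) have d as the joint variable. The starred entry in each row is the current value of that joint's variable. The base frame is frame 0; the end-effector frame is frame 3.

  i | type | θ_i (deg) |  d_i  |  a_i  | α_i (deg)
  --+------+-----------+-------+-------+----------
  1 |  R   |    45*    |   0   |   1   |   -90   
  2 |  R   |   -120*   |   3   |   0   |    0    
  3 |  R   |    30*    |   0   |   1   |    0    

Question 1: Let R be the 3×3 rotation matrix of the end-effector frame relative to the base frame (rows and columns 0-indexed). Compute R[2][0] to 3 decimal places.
End-effector x-axis (col 0 of R) = (0.0000,0.0000,1.0000)
R[2][0] = 1.0000

1.000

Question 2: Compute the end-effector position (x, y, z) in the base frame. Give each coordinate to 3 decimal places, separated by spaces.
after link 1: o_1 = (0.7071, 0.7071, 0.0000)
after link 2: o_2 = (-1.4142, 2.8284, 0.0000)
after link 3: o_3 = (-1.4142, 2.8284, 1.0000)

-1.414 2.828 1.000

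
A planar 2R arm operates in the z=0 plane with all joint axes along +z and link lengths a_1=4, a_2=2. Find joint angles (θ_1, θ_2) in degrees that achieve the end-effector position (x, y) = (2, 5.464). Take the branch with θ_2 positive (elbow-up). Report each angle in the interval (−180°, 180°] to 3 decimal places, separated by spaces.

cos θ_2 = (33.8553−4²−2²)/(2·4·2) = 0.8660; θ_2 = 30.0080° (elbow-up)
β = atan2(5.4640,2.0000) = 69.8957°; ψ = atan2(1.0002,5.7319) = 9.8987°
θ_1 = β − ψ = 59.9971°

59.997 30.008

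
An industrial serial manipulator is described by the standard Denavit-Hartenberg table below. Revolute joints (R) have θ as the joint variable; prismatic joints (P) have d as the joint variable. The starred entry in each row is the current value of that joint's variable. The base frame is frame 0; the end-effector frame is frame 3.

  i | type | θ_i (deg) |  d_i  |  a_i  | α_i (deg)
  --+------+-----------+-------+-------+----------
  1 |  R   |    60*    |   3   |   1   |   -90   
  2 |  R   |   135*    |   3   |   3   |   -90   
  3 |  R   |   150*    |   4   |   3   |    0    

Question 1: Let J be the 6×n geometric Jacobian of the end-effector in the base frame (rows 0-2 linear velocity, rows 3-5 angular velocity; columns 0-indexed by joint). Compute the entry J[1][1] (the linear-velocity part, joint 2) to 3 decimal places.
axis z_1 = (-0.8660,0.5000,0.0000); lever o_n−o_1 = (-2.8554,-1.9456,2.5442)
cross product → J_v[:, 1] = (1.2721,2.2034,3.1126)
J_ω[:, 1] = z_1
entry J[1][1] = 2.2034

2.203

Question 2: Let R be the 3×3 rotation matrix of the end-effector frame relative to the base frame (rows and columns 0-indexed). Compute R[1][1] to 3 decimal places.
0.739

End-effector y-axis (col 1 of R) = (-0.5732,0.7392,0.3536)
R[1][1] = 0.7392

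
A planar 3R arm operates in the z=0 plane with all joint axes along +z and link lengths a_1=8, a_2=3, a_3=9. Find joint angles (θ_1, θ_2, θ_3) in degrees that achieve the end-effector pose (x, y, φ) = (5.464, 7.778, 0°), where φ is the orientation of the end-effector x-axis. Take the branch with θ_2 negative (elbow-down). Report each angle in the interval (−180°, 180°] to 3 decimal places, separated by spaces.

wrist centre = target − a_3·(cos φ, sin φ) = (-3.5360, 7.7780)
cos θ_2 = (73.0006−8²−3²)/(2·8·3) = 0.0000; θ_2 = -89.9993° (elbow-down)
β = atan2(7.7780,-3.5360) = 114.4473°; ψ = atan2(-3.0000,8.0000) = -20.5560°
θ_1 = β − ψ = 135.0032°
θ_3 = φ − θ_1 − θ_2 = -45.0039° (wrapped to (-180°,180°])

135.003 -89.999 -45.004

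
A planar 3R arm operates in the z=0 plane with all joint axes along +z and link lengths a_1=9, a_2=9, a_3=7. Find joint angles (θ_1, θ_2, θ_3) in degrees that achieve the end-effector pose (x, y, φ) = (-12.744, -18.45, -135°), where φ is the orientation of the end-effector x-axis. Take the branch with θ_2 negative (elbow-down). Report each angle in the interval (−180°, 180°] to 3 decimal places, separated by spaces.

-90.001 -59.997 14.998

wrist centre = target − a_3·(cos φ, sin φ) = (-7.7943, -13.5003)
cos θ_2 = (243.0072−9²−9²)/(2·9·9) = 0.5000; θ_2 = -59.9971° (elbow-down)
β = atan2(-13.5003,-7.7943) = -119.9996°; ψ = atan2(-7.7940,13.5004) = -29.9985°
θ_1 = β − ψ = -90.0011°
θ_3 = φ − θ_1 − θ_2 = 14.9981° (wrapped to (-180°,180°])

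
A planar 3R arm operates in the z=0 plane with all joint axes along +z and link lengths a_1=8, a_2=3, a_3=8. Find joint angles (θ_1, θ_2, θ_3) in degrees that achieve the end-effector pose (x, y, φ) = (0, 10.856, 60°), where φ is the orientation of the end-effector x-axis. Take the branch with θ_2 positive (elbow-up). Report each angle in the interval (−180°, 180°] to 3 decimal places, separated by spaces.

120.006 150.008 149.987

wrist centre = target − a_3·(cos φ, sin φ) = (-4.0000, 3.9278)
cos θ_2 = (31.4276−8²−3²)/(2·8·3) = -0.8661; θ_2 = 150.0076° (elbow-up)
β = atan2(3.9278,-4.0000) = 135.5218°; ψ = atan2(1.4997,5.4017) = 15.5160°
θ_1 = β − ψ = 120.0058°
θ_3 = φ − θ_1 − θ_2 = 149.9866° (wrapped to (-180°,180°])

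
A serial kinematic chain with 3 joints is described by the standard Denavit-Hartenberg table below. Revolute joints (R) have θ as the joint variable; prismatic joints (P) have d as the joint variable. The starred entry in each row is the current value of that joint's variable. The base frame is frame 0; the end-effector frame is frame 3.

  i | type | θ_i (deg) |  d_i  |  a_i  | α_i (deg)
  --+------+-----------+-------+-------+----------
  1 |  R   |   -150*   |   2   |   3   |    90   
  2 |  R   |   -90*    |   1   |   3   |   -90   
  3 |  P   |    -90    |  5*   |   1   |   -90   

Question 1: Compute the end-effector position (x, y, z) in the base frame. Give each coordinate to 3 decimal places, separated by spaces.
after link 1: o_1 = (-2.5981, -1.5000, 2.0000)
after link 2: o_2 = (-3.0981, -0.6340, -1.0000)
after link 3: o_3 = (-7.9282, -2.2679, -1.0000)

-7.928 -2.268 -1.000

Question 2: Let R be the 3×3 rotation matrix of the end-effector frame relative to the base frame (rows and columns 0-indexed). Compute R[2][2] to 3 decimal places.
-1.000

End-effector z-axis (col 2 of R) = (-0.0000,-0.0000,-1.0000)
R[2][2] = -1.0000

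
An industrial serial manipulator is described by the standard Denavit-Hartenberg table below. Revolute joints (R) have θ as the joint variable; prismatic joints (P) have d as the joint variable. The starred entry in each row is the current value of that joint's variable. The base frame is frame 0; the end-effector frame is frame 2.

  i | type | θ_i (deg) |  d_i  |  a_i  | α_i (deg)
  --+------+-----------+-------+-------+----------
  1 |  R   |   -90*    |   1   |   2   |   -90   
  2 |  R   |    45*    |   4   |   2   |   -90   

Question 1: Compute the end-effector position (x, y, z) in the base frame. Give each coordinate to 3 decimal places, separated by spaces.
4.000 -3.414 -0.414

after link 1: o_1 = (0.0000, -2.0000, 1.0000)
after link 2: o_2 = (4.0000, -3.4142, -0.4142)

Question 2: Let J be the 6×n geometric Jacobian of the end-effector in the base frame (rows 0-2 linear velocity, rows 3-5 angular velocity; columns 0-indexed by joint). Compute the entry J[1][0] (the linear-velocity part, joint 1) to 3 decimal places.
4.000

axis z_0 = ẑ; lever o_n−o_0 = (4.0000,-3.4142,-0.4142)
cross product → J_v[:, 0] = (3.4142,4.0000,-0.0000)
J_ω[:, 0] = z_0
entry J[1][0] = 4.0000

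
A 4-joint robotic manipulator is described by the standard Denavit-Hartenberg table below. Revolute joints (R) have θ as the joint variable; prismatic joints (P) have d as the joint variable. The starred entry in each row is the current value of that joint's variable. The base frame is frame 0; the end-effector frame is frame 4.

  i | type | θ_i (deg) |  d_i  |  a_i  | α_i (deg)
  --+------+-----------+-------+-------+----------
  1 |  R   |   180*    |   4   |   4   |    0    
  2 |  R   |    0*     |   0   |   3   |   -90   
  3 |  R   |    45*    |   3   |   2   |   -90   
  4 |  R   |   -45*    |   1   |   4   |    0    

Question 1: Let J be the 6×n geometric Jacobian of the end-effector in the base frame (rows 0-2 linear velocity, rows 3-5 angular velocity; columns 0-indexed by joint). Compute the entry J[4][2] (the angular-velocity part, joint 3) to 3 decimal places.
-1.000

axis z_2 = (-0.0000,-1.0000,0.0000); lever o_n−o_2 = (-2.7071,-5.8284,-4.1213)
cross product → J_v[:, 2] = (4.1213,-0.0000,-2.7071)
J_ω[:, 2] = z_2
entry J[4][2] = -1.0000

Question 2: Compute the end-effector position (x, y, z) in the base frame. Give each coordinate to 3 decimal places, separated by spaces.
-9.707 -5.828 -0.121

after link 1: o_1 = (-4.0000, 0.0000, 4.0000)
after link 2: o_2 = (-7.0000, 0.0000, 4.0000)
after link 3: o_3 = (-8.4142, -3.0000, 2.5858)
after link 4: o_4 = (-9.7071, -5.8284, -0.1213)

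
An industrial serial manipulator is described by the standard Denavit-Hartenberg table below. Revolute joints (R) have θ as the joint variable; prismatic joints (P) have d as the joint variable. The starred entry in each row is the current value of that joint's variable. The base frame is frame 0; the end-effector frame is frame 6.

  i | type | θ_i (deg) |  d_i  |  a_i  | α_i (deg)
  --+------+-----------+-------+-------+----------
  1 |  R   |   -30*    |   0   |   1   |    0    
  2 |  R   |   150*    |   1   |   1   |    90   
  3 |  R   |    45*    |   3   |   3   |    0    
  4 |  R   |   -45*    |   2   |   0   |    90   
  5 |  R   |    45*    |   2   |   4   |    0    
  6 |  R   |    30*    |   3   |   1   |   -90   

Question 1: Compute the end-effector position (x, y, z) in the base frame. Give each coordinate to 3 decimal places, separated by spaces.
after link 1: o_1 = (0.8660, -0.5000, 0.0000)
after link 2: o_2 = (0.3660, 0.3660, 1.0000)
after link 3: o_3 = (1.9034, 3.7031, 3.1213)
after link 4: o_4 = (3.6355, 4.7031, 3.1213)
after link 5: o_5 = (4.6708, 8.5668, 1.1213)
after link 6: o_6 = (5.3779, 9.2740, -1.8787)

5.378 9.274 -1.879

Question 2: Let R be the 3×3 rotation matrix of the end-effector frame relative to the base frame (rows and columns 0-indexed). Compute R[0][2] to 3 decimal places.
End-effector z-axis (col 2 of R) = (0.7071,-0.7071,-0.0000)
R[0][2] = 0.7071

0.707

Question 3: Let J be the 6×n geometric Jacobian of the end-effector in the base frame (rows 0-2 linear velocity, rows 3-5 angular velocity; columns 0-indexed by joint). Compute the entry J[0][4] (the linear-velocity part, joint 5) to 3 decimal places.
axis z_4 = (0.0000,0.0000,-1.0000); lever o_n−o_4 = (1.7424,4.5708,-5.0000)
cross product → J_v[:, 4] = (4.5708,-1.7424,0.0000)
J_ω[:, 4] = z_4
entry J[0][4] = 4.5708

4.571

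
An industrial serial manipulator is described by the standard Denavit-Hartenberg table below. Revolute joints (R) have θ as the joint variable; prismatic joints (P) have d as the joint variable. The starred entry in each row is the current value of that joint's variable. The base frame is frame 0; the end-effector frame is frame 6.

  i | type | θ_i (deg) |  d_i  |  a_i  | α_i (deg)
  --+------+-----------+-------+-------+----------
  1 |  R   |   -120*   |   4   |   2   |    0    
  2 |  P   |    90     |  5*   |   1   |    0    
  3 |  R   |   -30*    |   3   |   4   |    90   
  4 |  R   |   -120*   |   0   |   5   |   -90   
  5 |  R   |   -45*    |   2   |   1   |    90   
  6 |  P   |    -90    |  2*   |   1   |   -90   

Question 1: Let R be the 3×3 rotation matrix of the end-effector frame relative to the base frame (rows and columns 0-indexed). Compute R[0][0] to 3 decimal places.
-0.433

End-effector x-axis (col 0 of R) = (-0.4330,0.7500,0.5000)
R[0][0] = -0.4330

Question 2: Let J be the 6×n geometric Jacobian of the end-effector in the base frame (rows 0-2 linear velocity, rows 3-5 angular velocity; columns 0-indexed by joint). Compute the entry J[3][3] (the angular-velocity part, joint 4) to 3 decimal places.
axis z_3 = (-0.8660,-0.5000,0.0000); lever o_n−o_3 = (-2.4773,0.0482,-4.2178)
cross product → J_v[:, 3] = (2.1089,-3.6527,-1.2804)
J_ω[:, 3] = z_3
entry J[3][3] = -0.8660

-0.866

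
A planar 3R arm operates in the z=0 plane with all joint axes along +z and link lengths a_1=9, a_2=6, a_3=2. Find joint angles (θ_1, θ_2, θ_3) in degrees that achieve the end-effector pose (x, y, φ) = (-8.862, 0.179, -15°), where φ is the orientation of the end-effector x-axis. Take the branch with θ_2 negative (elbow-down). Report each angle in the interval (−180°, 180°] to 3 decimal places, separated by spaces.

wrist centre = target − a_3·(cos φ, sin φ) = (-10.7939, 0.6966)
cos θ_2 = (116.9925−9²−6²)/(2·9·6) = -0.0001; θ_2 = -90.0040° (elbow-down)
β = atan2(0.6966,-10.7939) = 176.3072°; ψ = atan2(-6.0000,8.9996) = -33.6913°
θ_1 = β − ψ = 209.9985°
θ_3 = φ − θ_1 − θ_2 = -134.9946° (wrapped to (-180°,180°])

-150.001 -90.004 -134.995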